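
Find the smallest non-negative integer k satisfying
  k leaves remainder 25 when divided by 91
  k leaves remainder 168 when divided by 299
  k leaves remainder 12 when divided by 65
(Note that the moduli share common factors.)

7942

Combine the congruences pairwise.
gcd(91, 299) = 13 and 13 | (168 − 25), so the pair is consistent; merging gives k ≡ 1663 (mod 2093), where 2093 = lcm(91, 299).
gcd(2093, 65) = 13 and 13 | (12 − 1663), so the pair is consistent; merging gives k ≡ 7942 (mod 10465), where 10465 = lcm(2093, 65).
The solution is unique modulo lcm(91, 299, 65) = 10465.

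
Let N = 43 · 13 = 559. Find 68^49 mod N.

Mod 43: 68 ≡ 25; by Fermat, exponent reduces to 49 mod 42 = 7; 25^7 ≡ 36 (mod 43).
Mod 13: 68 ≡ 3; by Fermat, exponent reduces to 49 mod 12 = 1; 3^1 ≡ 3 (mod 13).
Combine by CRT: x ≡ 36 (mod 43), x ≡ 3 (mod 13) ⇒ x ≡ 380 (mod 559).

380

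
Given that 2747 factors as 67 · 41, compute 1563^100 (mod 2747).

Mod 67: 1563 ≡ 22; by Fermat, exponent reduces to 100 mod 66 = 34; 22^34 ≡ 22 (mod 67).
Mod 41: 1563 ≡ 5; by Fermat, exponent reduces to 100 mod 40 = 20; 5^20 ≡ 1 (mod 41).
Combine by CRT: x ≡ 22 (mod 67), x ≡ 1 (mod 41) ⇒ x ≡ 1764 (mod 2747).

1764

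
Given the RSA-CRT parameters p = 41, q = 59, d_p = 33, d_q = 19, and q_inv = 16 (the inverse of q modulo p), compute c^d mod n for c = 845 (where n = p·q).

m₁ = c^(d_p) mod p: c ≡ 25 (mod 41), and 25^33 mod 41 = 4.
m₂ = c^(d_q) mod q: c ≡ 19 (mod 59), and 19^19 mod 59 = 22.
h = q_inv·(m₁ − m₂) mod p = 16·(4 − 22) mod 41 = 40.
m = m₂ + h·q = 22 + 40·59 = 2382.

2382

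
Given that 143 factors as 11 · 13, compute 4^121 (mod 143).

Mod 11: 4 ≡ 4; by Fermat, exponent reduces to 121 mod 10 = 1; 4^1 ≡ 4 (mod 11).
Mod 13: 4 ≡ 4; by Fermat, exponent reduces to 121 mod 12 = 1; 4^1 ≡ 4 (mod 13).
Combine by CRT: x ≡ 4 (mod 11), x ≡ 4 (mod 13) ⇒ x ≡ 4 (mod 143).

4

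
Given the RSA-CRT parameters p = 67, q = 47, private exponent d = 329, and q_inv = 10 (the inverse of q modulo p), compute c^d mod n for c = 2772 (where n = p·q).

d_p = d mod (p−1) = 329 mod 66 = 65; d_q = d mod (q−1) = 7.
m₁ = c^(d_p) mod p: c ≡ 25 (mod 67), and 25^65 mod 67 = 59.
m₂ = c^(d_q) mod q: c ≡ 46 (mod 47), and 46^7 mod 47 = 46.
h = q_inv·(m₁ − m₂) mod p = 10·(59 − 46) mod 67 = 63.
m = m₂ + h·q = 46 + 63·47 = 3007.

3007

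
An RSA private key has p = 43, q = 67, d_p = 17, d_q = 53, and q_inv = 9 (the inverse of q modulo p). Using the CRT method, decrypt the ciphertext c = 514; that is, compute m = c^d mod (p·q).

m₁ = c^(d_p) mod p: c ≡ 41 (mod 43), and 41^17 mod 43 = 35.
m₂ = c^(d_q) mod q: c ≡ 45 (mod 67), and 45^53 mod 67 = 58.
h = q_inv·(m₁ − m₂) mod p = 9·(35 − 58) mod 43 = 8.
m = m₂ + h·q = 58 + 8·67 = 594.

594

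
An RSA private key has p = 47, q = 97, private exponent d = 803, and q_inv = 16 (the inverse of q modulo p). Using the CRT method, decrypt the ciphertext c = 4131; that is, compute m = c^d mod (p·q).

3416

d_p = d mod (p−1) = 803 mod 46 = 21; d_q = d mod (q−1) = 35.
m₁ = c^(d_p) mod p: c ≡ 42 (mod 47), and 42^21 mod 47 = 32.
m₂ = c^(d_q) mod q: c ≡ 57 (mod 97), and 57^35 mod 97 = 21.
h = q_inv·(m₁ − m₂) mod p = 16·(32 − 21) mod 47 = 35.
m = m₂ + h·q = 21 + 35·97 = 3416.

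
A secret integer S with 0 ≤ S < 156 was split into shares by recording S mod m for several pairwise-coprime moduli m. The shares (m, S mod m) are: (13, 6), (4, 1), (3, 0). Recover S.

From S ≡ 6 (mod 13) write S = 6 + 13t. Substituting into S ≡ 1 (mod 4) gives 13t ≡ 3 (mod 4), and since 1⁻¹ ≡ 1 (mod 4), t ≡ 3. Hence S ≡ 6 + 13·3 = 45 (mod 52).
From S ≡ 45 (mod 52) write S = 45 + 52t. Substituting into S ≡ 0 (mod 3) gives 52t ≡ 0 (mod 3), and since 1⁻¹ ≡ 1 (mod 3), t ≡ 0. Hence S ≡ 45 + 52·0 = 45 (mod 156).

45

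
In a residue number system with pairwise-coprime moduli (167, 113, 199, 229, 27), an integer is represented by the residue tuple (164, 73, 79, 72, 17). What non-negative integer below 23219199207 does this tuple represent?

The moduli are pairwise coprime; N = 167·113·199·229·27 = 23219199207.
N/167 = 139037121; 139037121 ≡ 102 (mod 167); 102·149 ≡ 1, so inverse 149.
N/113 = 205479639; 205479639 ≡ 100 (mod 113); 100·26 ≡ 1, so inverse 26.
N/199 = 116679393; 116679393 ≡ 121 (mod 199); 121·125 ≡ 1, so inverse 125.
N/229 = 101393883; 101393883 ≡ 11 (mod 229); 11·125 ≡ 1, so inverse 125.
N/27 = 859970341; 859970341 ≡ 10 (mod 27); 10·19 ≡ 1, so inverse 19.
x ≡ 164·139037121·149 + 73·205479639·26 + 79·116679393·125 + 72·101393883·125 + 17·859970341·19 = 6130035816596.
6130035816596 mod 23219199207 = 167225948.

167225948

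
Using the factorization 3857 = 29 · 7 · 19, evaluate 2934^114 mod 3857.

3592

Mod 29: 2934 ≡ 5; by Fermat, exponent reduces to 114 mod 28 = 2; 5^2 ≡ 25 (mod 29).
Mod 7: 2934 ≡ 1; since 6 | 114, by Fermat 1^114 ≡ 1 (mod 7).
Mod 19: 2934 ≡ 8; by Fermat, exponent reduces to 114 mod 18 = 6; 8^6 ≡ 1 (mod 19).
Combine by CRT: x ≡ 25 (mod 29), x ≡ 1 (mod 7), x ≡ 1 (mod 19) ⇒ x ≡ 3592 (mod 3857).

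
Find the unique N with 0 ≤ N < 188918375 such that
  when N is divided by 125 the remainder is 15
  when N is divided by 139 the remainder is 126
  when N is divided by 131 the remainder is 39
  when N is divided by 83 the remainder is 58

The moduli are pairwise coprime; M = 125·139·131·83 = 188918375.
M/125 = 1511347; 1511347 ≡ 97 (mod 125); 97·58 ≡ 1, so inverse 58.
M/139 = 1359125; 1359125 ≡ 122 (mod 139); 122·49 ≡ 1, so inverse 49.
M/131 = 1442125; 1442125 ≡ 77 (mod 131); 77·114 ≡ 1, so inverse 114.
M/83 = 2276125; 2276125 ≡ 16 (mod 83); 16·26 ≡ 1, so inverse 26.
N ≡ 15·1511347·58 + 126·1359125·49 + 39·1442125·114 + 58·2276125·26 = 19550193890.
19550193890 mod 188918375 = 91601265.

91601265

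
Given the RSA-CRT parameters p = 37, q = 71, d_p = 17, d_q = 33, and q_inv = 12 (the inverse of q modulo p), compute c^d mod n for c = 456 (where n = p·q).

m₁ = c^(d_p) mod p: c ≡ 12 (mod 37), and 12^17 mod 37 = 34.
m₂ = c^(d_q) mod q: c ≡ 30 (mod 71), and 30^33 mod 71 = 37.
h = q_inv·(m₁ − m₂) mod p = 12·(34 − 37) mod 37 = 1.
m = m₂ + h·q = 37 + 1·71 = 108.

108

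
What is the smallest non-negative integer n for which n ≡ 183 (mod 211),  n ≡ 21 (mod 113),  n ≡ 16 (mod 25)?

465016

Combine the congruences pairwise.
From n ≡ 183 (mod 211) write n = 183 + 211t. Substituting into n ≡ 21 (mod 113) gives 211t ≡ 64 (mod 113), and since 98⁻¹ ≡ 15 (mod 113), t ≡ 56. Hence n ≡ 183 + 211·56 = 11999 (mod 23843).
From n ≡ 11999 (mod 23843) write n = 11999 + 23843t. Substituting into n ≡ 16 (mod 25) gives 23843t ≡ 17 (mod 25), and since 18⁻¹ ≡ 7 (mod 25), t ≡ 19. Hence n ≡ 11999 + 23843·19 = 465016 (mod 596075).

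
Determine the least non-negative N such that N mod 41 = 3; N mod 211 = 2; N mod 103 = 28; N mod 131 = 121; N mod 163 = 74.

1799115345

From N ≡ 3 (mod 41) write N = 3 + 41t. Substituting into N ≡ 2 (mod 211) gives 41t ≡ 210 (mod 211), and since 41⁻¹ ≡ 175 (mod 211), t ≡ 36. Hence N ≡ 3 + 41·36 = 1479 (mod 8651).
From N ≡ 1479 (mod 8651) write N = 1479 + 8651t. Substituting into N ≡ 28 (mod 103) gives 8651t ≡ 94 (mod 103), and since 102⁻¹ ≡ 102 (mod 103), t ≡ 9. Hence N ≡ 1479 + 8651·9 = 79338 (mod 891053).
From N ≡ 79338 (mod 891053) write N = 79338 + 891053t. Substituting into N ≡ 121 (mod 131) gives 891053t ≡ 38 (mod 131), and since 122⁻¹ ≡ 29 (mod 131), t ≡ 54. Hence N ≡ 79338 + 891053·54 = 48196200 (mod 116727943).
From N ≡ 48196200 (mod 116727943) write N = 48196200 + 116727943t. Substituting into N ≡ 74 (mod 163) gives 116727943t ≡ 40 (mod 163), and since 57⁻¹ ≡ 143 (mod 163), t ≡ 15. Hence N ≡ 48196200 + 116727943·15 = 1799115345 (mod 19026654709).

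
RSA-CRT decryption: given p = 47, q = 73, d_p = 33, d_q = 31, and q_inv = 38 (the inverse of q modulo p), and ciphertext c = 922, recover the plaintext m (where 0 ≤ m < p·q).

m₁ = c^(d_p) mod p: c ≡ 29 (mod 47), and 29^33 mod 47 = 23.
m₂ = c^(d_q) mod q: c ≡ 46 (mod 73), and 46^31 mod 73 = 27.
h = q_inv·(m₁ − m₂) mod p = 38·(23 − 27) mod 47 = 36.
m = m₂ + h·q = 27 + 36·73 = 2655.

2655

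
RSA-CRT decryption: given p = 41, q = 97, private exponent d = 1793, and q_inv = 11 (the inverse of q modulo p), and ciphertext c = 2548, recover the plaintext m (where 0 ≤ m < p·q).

2559

d_p = d mod (p−1) = 1793 mod 40 = 33; d_q = d mod (q−1) = 65.
m₁ = c^(d_p) mod p: c ≡ 6 (mod 41), and 6^33 mod 41 = 17.
m₂ = c^(d_q) mod q: c ≡ 26 (mod 97), and 26^65 mod 97 = 37.
h = q_inv·(m₁ − m₂) mod p = 11·(17 − 37) mod 41 = 26.
m = m₂ + h·q = 37 + 26·97 = 2559.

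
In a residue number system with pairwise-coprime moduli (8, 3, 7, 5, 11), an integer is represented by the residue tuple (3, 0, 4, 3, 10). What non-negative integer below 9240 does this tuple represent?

1803

Combine the congruences pairwise.
From x ≡ 3 (mod 8) write x = 3 + 8t. Substituting into x ≡ 0 (mod 3) gives 8t ≡ 0 (mod 3), and since 2⁻¹ ≡ 2 (mod 3), t ≡ 0. Hence x ≡ 3 + 8·0 = 3 (mod 24).
From x ≡ 3 (mod 24) write x = 3 + 24t. Substituting into x ≡ 4 (mod 7) gives 24t ≡ 1 (mod 7), and since 3⁻¹ ≡ 5 (mod 7), t ≡ 5. Hence x ≡ 3 + 24·5 = 123 (mod 168).
From x ≡ 123 (mod 168) write x = 123 + 168t. Substituting into x ≡ 3 (mod 5) gives 168t ≡ 0 (mod 5), and since 3⁻¹ ≡ 2 (mod 5), t ≡ 0. Hence x ≡ 123 + 168·0 = 123 (mod 840).
From x ≡ 123 (mod 840) write x = 123 + 840t. Substituting into x ≡ 10 (mod 11) gives 840t ≡ 8 (mod 11), and since 4⁻¹ ≡ 3 (mod 11), t ≡ 2. Hence x ≡ 123 + 840·2 = 1803 (mod 9240).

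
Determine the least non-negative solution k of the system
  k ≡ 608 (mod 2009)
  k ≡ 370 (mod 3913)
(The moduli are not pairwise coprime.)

Combine the congruences pairwise.
gcd(2009, 3913) = 7 and 7 | (370 − 608), so the pair is consistent; merging gives k ≡ 141238 (mod 1123031), where 1123031 = lcm(2009, 3913).
The solution is unique modulo lcm(2009, 3913) = 1123031.

141238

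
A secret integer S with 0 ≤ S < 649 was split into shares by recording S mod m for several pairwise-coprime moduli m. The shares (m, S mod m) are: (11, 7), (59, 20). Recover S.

Combine the congruences pairwise.
From S ≡ 7 (mod 11) write S = 7 + 11t. Substituting into S ≡ 20 (mod 59) gives 11t ≡ 13 (mod 59), and since 11⁻¹ ≡ 43 (mod 59), t ≡ 28. Hence S ≡ 7 + 11·28 = 315 (mod 649).

315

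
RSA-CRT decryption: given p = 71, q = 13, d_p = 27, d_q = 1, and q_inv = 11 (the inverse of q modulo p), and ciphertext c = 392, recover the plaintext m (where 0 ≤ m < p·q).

m₁ = c^(d_p) mod p: c ≡ 37 (mod 71), and 37^27 mod 71 = 48.
m₂ = c^(d_q) mod q: c ≡ 2 (mod 13), and 2^1 mod 13 = 2.
h = q_inv·(m₁ − m₂) mod p = 11·(48 − 2) mod 71 = 9.
m = m₂ + h·q = 2 + 9·13 = 119.

119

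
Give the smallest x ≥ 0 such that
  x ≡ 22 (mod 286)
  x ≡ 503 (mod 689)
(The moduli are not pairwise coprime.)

gcd(286, 689) = 13 and 13 | (503 − 22), so the pair is consistent; merging gives x ≡ 9460 (mod 15158), where 15158 = lcm(286, 689).
The solution is unique modulo lcm(286, 689) = 15158.

9460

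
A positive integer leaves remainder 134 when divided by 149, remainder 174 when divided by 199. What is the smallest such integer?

5945

From m ≡ 134 (mod 149) write m = 134 + 149t. Substituting into m ≡ 174 (mod 199) gives 149t ≡ 40 (mod 199), and since 149⁻¹ ≡ 195 (mod 199), t ≡ 39. Hence m ≡ 134 + 149·39 = 5945 (mod 29651).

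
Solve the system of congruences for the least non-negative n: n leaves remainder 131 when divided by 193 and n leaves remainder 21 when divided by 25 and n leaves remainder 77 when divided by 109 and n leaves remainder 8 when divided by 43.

The moduli are pairwise coprime; M = 193·25·109·43 = 22614775.
M/193 = 117175; 117175 ≡ 24 (mod 193); 24·185 ≡ 1, so inverse 185.
M/25 = 904591; 904591 ≡ 16 (mod 25); 16·11 ≡ 1, so inverse 11.
M/109 = 207475; 207475 ≡ 48 (mod 109); 48·25 ≡ 1, so inverse 25.
M/43 = 525925; 525925 ≡ 35 (mod 43); 35·16 ≡ 1, so inverse 16.
n ≡ 131·117175·185 + 21·904591·11 + 77·207475·25 + 8·525925·16 = 3515404421.
3515404421 mod 22614775 = 10114296.

10114296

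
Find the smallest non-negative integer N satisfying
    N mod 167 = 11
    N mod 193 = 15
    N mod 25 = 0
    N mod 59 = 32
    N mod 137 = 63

4112640875

The moduli are pairwise coprime; M = 167·193·25·59·137 = 6513079325.
M/167 = 39000475; 39000475 ≡ 130 (mod 167); 130·9 ≡ 1, so inverse 9.
M/193 = 33746525; 33746525 ≡ 89 (mod 193); 89·180 ≡ 1, so inverse 180.
M/25 = 260523173; 260523173 ≡ 23 (mod 25); 23·12 ≡ 1, so inverse 12.
M/59 = 110391175; 110391175 ≡ 51 (mod 59); 51·22 ≡ 1, so inverse 22.
M/137 = 47540725; 47540725 ≡ 81 (mod 137); 81·22 ≡ 1, so inverse 22.
N ≡ 11·39000475·9 + 15·33746525·180 + 0·260523173·12 + 32·110391175·22 + 63·47540725·22 = 238583496575.
238583496575 mod 6513079325 = 4112640875.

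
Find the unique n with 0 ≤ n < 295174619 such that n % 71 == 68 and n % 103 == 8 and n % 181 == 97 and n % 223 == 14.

274602437

The moduli are pairwise coprime; M = 71·103·181·223 = 295174619.
M/71 = 4157389; 4157389 ≡ 55 (mod 71); 55·31 ≡ 1, so inverse 31.
M/103 = 2865773; 2865773 ≡ 4 (mod 103); 4·26 ≡ 1, so inverse 26.
M/181 = 1630799; 1630799 ≡ 170 (mod 181); 170·148 ≡ 1, so inverse 148.
M/223 = 1323653; 1323653 ≡ 148 (mod 223); 148·110 ≡ 1, so inverse 110.
n ≡ 68·4157389·31 + 8·2865773·26 + 97·1630799·148 + 14·1323653·110 = 34810032860.
34810032860 mod 295174619 = 274602437.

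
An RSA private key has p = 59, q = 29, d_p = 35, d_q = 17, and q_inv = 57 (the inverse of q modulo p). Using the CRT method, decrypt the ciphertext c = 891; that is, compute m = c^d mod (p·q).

367

m₁ = c^(d_p) mod p: c ≡ 6 (mod 59), and 6^35 mod 59 = 13.
m₂ = c^(d_q) mod q: c ≡ 21 (mod 29), and 21^17 mod 29 = 19.
h = q_inv·(m₁ − m₂) mod p = 57·(13 − 19) mod 59 = 12.
m = m₂ + h·q = 19 + 12·29 = 367.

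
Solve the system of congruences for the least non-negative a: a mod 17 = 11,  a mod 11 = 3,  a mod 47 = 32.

From a ≡ 11 (mod 17) write a = 11 + 17t. Substituting into a ≡ 3 (mod 11) gives 17t ≡ 3 (mod 11), and since 6⁻¹ ≡ 2 (mod 11), t ≡ 6. Hence a ≡ 11 + 17·6 = 113 (mod 187).
From a ≡ 113 (mod 187) write a = 113 + 187t. Substituting into a ≡ 32 (mod 47) gives 187t ≡ 13 (mod 47), and since 46⁻¹ ≡ 46 (mod 47), t ≡ 34. Hence a ≡ 113 + 187·34 = 6471 (mod 8789).

6471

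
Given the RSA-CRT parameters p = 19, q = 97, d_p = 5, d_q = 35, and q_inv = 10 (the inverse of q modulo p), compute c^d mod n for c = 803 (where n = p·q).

m₁ = c^(d_p) mod p: c ≡ 5 (mod 19), and 5^5 mod 19 = 9.
m₂ = c^(d_q) mod q: c ≡ 27 (mod 97), and 27^35 mod 97 = 89.
h = q_inv·(m₁ − m₂) mod p = 10·(9 − 89) mod 19 = 17.
m = m₂ + h·q = 89 + 17·97 = 1738.

1738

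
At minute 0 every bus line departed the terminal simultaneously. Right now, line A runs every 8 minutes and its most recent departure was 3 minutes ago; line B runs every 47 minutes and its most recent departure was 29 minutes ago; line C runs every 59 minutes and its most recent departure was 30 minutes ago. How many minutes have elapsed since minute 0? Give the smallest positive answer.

13659

Combine the congruences pairwise.
From t ≡ 3 (mod 8) write t = 3 + 8s. Substituting into t ≡ 29 (mod 47) gives 8s ≡ 26 (mod 47), and since 8⁻¹ ≡ 6 (mod 47), s ≡ 15. Hence t ≡ 3 + 8·15 = 123 (mod 376).
From t ≡ 123 (mod 376) write t = 123 + 376s. Substituting into t ≡ 30 (mod 59) gives 376s ≡ 25 (mod 59), and since 22⁻¹ ≡ 51 (mod 59), s ≡ 36. Hence t ≡ 123 + 376·36 = 13659 (mod 22184).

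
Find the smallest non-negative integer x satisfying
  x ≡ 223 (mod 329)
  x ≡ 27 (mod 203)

gcd(329, 203) = 7 and 7 | (27 − 223), so the pair is consistent; merging gives x ≡ 7132 (mod 9541), where 9541 = lcm(329, 203).
The solution is unique modulo lcm(329, 203) = 9541.

7132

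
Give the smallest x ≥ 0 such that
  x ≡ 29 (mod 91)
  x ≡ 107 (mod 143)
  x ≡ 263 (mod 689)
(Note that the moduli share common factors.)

Combine the congruences pairwise.
gcd(91, 143) = 13 and 13 | (107 − 29), so the pair is consistent; merging gives x ≡ 393 (mod 1001), where 1001 = lcm(91, 143).
gcd(1001, 689) = 13 and 13 | (263 − 393), so the pair is consistent; merging gives x ≡ 4397 (mod 53053), where 53053 = lcm(1001, 689).
The solution is unique modulo lcm(91, 143, 689) = 53053.

4397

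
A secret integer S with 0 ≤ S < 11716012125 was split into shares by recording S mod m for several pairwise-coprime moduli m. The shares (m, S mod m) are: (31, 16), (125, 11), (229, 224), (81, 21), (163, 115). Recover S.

8362514136

The moduli are pairwise coprime; N = 31·125·229·81·163 = 11716012125.
N/31 = 377935875; 377935875 ≡ 26 (mod 31); 26·6 ≡ 1, so inverse 6.
N/125 = 93728097; 93728097 ≡ 97 (mod 125); 97·58 ≡ 1, so inverse 58.
N/229 = 51161625; 51161625 ≡ 48 (mod 229); 48·167 ≡ 1, so inverse 167.
N/81 = 144642125; 144642125 ≡ 20 (mod 81); 20·77 ≡ 1, so inverse 77.
N/163 = 71877375; 71877375 ≡ 80 (mod 163); 80·108 ≡ 1, so inverse 108.
S ≡ 16·377935875·6 + 11·93728097·58 + 224·51161625·167 + 21·144642125·77 + 115·71877375·108 = 3136537751511.
3136537751511 mod 11716012125 = 8362514136.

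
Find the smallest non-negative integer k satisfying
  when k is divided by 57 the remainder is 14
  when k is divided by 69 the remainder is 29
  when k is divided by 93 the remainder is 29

gcd(57, 69) = 3 and 3 | (29 − 14), so the pair is consistent; merging gives k ≡ 926 (mod 1311), where 1311 = lcm(57, 69).
gcd(1311, 93) = 3 and 3 | (29 − 926), so the pair is consistent; merging gives k ≡ 19280 (mod 40641), where 40641 = lcm(1311, 93).
The solution is unique modulo lcm(57, 69, 93) = 40641.

19280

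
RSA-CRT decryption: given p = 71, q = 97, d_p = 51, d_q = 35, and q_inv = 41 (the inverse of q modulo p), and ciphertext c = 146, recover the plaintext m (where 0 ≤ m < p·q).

5476

m₁ = c^(d_p) mod p: c ≡ 4 (mod 71), and 4^51 mod 71 = 9.
m₂ = c^(d_q) mod q: c ≡ 49 (mod 97), and 49^35 mod 97 = 44.
h = q_inv·(m₁ − m₂) mod p = 41·(9 − 44) mod 71 = 56.
m = m₂ + h·q = 44 + 56·97 = 5476.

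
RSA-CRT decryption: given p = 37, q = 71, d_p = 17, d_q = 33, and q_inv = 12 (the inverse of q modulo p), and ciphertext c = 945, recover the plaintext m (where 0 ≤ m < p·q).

m₁ = c^(d_p) mod p: c ≡ 20 (mod 37), and 20^17 mod 37 = 24.
m₂ = c^(d_q) mod q: c ≡ 22 (mod 71), and 22^33 mod 71 = 11.
h = q_inv·(m₁ − m₂) mod p = 12·(24 − 11) mod 37 = 8.
m = m₂ + h·q = 11 + 8·71 = 579.

579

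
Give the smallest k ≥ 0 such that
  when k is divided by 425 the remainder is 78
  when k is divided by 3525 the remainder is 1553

43853

gcd(425, 3525) = 25 and 25 | (1553 − 78), so the pair is consistent; merging gives k ≡ 43853 (mod 59925), where 59925 = lcm(425, 3525).
The solution is unique modulo lcm(425, 3525) = 59925.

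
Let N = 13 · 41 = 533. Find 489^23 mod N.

109

Mod 13: 489 ≡ 8; by Fermat, exponent reduces to 23 mod 12 = 11; 8^11 ≡ 5 (mod 13).
Mod 41: 489 ≡ 38; 38^23 ≡ 27 (mod 41).
Combine by CRT: x ≡ 5 (mod 13), x ≡ 27 (mod 41) ⇒ x ≡ 109 (mod 533).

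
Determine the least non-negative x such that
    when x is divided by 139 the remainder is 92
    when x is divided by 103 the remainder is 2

6903

From x ≡ 92 (mod 139) write x = 92 + 139t. Substituting into x ≡ 2 (mod 103) gives 139t ≡ 13 (mod 103), and since 36⁻¹ ≡ 83 (mod 103), t ≡ 49. Hence x ≡ 92 + 139·49 = 6903 (mod 14317).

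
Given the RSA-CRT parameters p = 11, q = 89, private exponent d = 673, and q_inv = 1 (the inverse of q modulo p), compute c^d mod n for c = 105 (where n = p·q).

612

d_p = d mod (p−1) = 673 mod 10 = 3; d_q = d mod (q−1) = 57.
m₁ = c^(d_p) mod p: c ≡ 6 (mod 11), and 6^3 mod 11 = 7.
m₂ = c^(d_q) mod q: c ≡ 16 (mod 89), and 16^57 mod 89 = 78.
h = q_inv·(m₁ − m₂) mod p = 1·(7 − 78) mod 11 = 6.
m = m₂ + h·q = 78 + 6·89 = 612.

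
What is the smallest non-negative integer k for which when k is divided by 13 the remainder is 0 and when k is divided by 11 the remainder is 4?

Combine the congruences pairwise.
From k ≡ 0 (mod 13) write k = 0 + 13t. Substituting into k ≡ 4 (mod 11) gives 13t ≡ 4 (mod 11), and since 2⁻¹ ≡ 6 (mod 11), t ≡ 2. Hence k ≡ 0 + 13·2 = 26 (mod 143).

26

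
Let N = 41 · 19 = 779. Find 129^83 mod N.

421

Mod 41: 129 ≡ 6; by Fermat, exponent reduces to 83 mod 40 = 3; 6^3 ≡ 11 (mod 41).
Mod 19: 129 ≡ 15; by Fermat, exponent reduces to 83 mod 18 = 11; 15^11 ≡ 3 (mod 19).
Combine by CRT: x ≡ 11 (mod 41), x ≡ 3 (mod 19) ⇒ x ≡ 421 (mod 779).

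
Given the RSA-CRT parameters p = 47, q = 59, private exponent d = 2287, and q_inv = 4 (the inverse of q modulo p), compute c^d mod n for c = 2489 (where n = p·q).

2078

d_p = d mod (p−1) = 2287 mod 46 = 33; d_q = d mod (q−1) = 25.
m₁ = c^(d_p) mod p: c ≡ 45 (mod 47), and 45^33 mod 47 = 10.
m₂ = c^(d_q) mod q: c ≡ 11 (mod 59), and 11^25 mod 59 = 13.
h = q_inv·(m₁ − m₂) mod p = 4·(10 − 13) mod 47 = 35.
m = m₂ + h·q = 13 + 35·59 = 2078.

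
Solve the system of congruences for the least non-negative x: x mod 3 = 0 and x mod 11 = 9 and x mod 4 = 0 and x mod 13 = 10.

The moduli are pairwise coprime; N = 3·11·4·13 = 1716.
N/3 = 572; 572 ≡ 2 (mod 3); 2·2 ≡ 1, so inverse 2.
N/11 = 156; 156 ≡ 2 (mod 11); 2·6 ≡ 1, so inverse 6.
N/4 = 429; 429 ≡ 1 (mod 4), inverse 1.
N/13 = 132; 132 ≡ 2 (mod 13); 2·7 ≡ 1, so inverse 7.
x ≡ 0·572·2 + 9·156·6 + 0·429·1 + 10·132·7 = 17664.
17664 mod 1716 = 504.

504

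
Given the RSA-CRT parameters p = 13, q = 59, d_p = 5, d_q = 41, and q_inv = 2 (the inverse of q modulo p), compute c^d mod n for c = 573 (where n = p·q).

m₁ = c^(d_p) mod p: c ≡ 1 (mod 13), and 1^5 mod 13 = 1.
m₂ = c^(d_q) mod q: c ≡ 42 (mod 59), and 42^41 mod 59 = 13.
h = q_inv·(m₁ − m₂) mod p = 2·(1 − 13) mod 13 = 2.
m = m₂ + h·q = 13 + 2·59 = 131.

131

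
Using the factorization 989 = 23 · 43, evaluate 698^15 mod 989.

876

Mod 23: 698 ≡ 8; 8^15 ≡ 2 (mod 23).
Mod 43: 698 ≡ 10; 10^15 ≡ 16 (mod 43).
Combine by CRT: x ≡ 2 (mod 23), x ≡ 16 (mod 43) ⇒ x ≡ 876 (mod 989).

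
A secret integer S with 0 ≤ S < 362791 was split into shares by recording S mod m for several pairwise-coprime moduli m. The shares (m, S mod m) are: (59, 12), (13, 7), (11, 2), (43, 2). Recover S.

227988

The moduli are pairwise coprime; N = 59·13·11·43 = 362791.
N/59 = 6149; 6149 ≡ 13 (mod 59); 13·50 ≡ 1, so inverse 50.
N/13 = 27907; 27907 ≡ 9 (mod 13); 9·3 ≡ 1, so inverse 3.
N/11 = 32981; 32981 ≡ 3 (mod 11); 3·4 ≡ 1, so inverse 4.
N/43 = 8437; 8437 ≡ 9 (mod 43); 9·24 ≡ 1, so inverse 24.
S ≡ 12·6149·50 + 7·27907·3 + 2·32981·4 + 2·8437·24 = 4944271.
4944271 mod 362791 = 227988.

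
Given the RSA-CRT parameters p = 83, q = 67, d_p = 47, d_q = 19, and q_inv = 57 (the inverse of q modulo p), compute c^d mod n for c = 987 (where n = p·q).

m₁ = c^(d_p) mod p: c ≡ 74 (mod 83), and 74^47 mod 83 = 8.
m₂ = c^(d_q) mod q: c ≡ 49 (mod 67), and 49^19 mod 67 = 10.
h = q_inv·(m₁ − m₂) mod p = 57·(8 − 10) mod 83 = 52.
m = m₂ + h·q = 10 + 52·67 = 3494.

3494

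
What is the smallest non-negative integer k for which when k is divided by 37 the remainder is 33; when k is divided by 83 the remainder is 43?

292

Combine the congruences pairwise.
From k ≡ 33 (mod 37) write k = 33 + 37t. Substituting into k ≡ 43 (mod 83) gives 37t ≡ 10 (mod 83), and since 37⁻¹ ≡ 9 (mod 83), t ≡ 7. Hence k ≡ 33 + 37·7 = 292 (mod 3071).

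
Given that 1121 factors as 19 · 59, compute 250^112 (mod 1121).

Mod 19: 250 ≡ 3; by Fermat, exponent reduces to 112 mod 18 = 4; 3^4 ≡ 5 (mod 19).
Mod 59: 250 ≡ 14; by Fermat, exponent reduces to 112 mod 58 = 54; 14^54 ≡ 17 (mod 59).
Combine by CRT: x ≡ 5 (mod 19), x ≡ 17 (mod 59) ⇒ x ≡ 784 (mod 1121).

784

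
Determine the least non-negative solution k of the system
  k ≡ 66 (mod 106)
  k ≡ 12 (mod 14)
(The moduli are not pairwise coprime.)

gcd(106, 14) = 2 and 2 | (12 − 66), so the pair is consistent; merging gives k ≡ 278 (mod 742), where 742 = lcm(106, 14).
The solution is unique modulo lcm(106, 14) = 742.

278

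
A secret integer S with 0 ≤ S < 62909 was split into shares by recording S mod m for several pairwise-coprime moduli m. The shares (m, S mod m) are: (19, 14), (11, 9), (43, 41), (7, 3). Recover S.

41149

The moduli are pairwise coprime; N = 19·11·43·7 = 62909.
N/19 = 3311; 3311 ≡ 5 (mod 19); 5·4 ≡ 1, so inverse 4.
N/11 = 5719; 5719 ≡ 10 (mod 11); 10·10 ≡ 1, so inverse 10.
N/43 = 1463; 1463 ≡ 1 (mod 43), inverse 1.
N/7 = 8987; 8987 ≡ 6 (mod 7); 6·6 ≡ 1, so inverse 6.
S ≡ 14·3311·4 + 9·5719·10 + 41·1463·1 + 3·8987·6 = 921875.
921875 mod 62909 = 41149.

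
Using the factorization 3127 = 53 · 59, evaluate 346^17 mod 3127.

1764

Mod 53: 346 ≡ 28; 28^17 ≡ 15 (mod 53).
Mod 59: 346 ≡ 51; 51^17 ≡ 53 (mod 59).
Combine by CRT: x ≡ 15 (mod 53), x ≡ 53 (mod 59) ⇒ x ≡ 1764 (mod 3127).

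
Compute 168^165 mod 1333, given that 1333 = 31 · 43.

Mod 31: 168 ≡ 13; by Fermat, exponent reduces to 165 mod 30 = 15; 13^15 ≡ 30 (mod 31).
Mod 43: 168 ≡ 39; by Fermat, exponent reduces to 165 mod 42 = 39; 39^39 ≡ 2 (mod 43).
Combine by CRT: x ≡ 30 (mod 31), x ≡ 2 (mod 43) ⇒ x ≡ 991 (mod 1333).

991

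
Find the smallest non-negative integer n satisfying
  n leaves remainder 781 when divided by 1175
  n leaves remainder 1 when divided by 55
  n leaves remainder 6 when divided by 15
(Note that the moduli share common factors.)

gcd(1175, 55) = 5 and 5 | (1 − 781), so the pair is consistent; merging gives n ≡ 6656 (mod 12925), where 12925 = lcm(1175, 55).
gcd(12925, 15) = 5 and 5 | (6 − 6656), so the pair is consistent; merging gives n ≡ 19581 (mod 38775), where 38775 = lcm(12925, 15).
The solution is unique modulo lcm(1175, 55, 15) = 38775.

19581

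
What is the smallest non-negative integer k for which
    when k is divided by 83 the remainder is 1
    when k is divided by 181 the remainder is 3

From k ≡ 1 (mod 83) write k = 1 + 83t. Substituting into k ≡ 3 (mod 181) gives 83t ≡ 2 (mod 181), and since 83⁻¹ ≡ 24 (mod 181), t ≡ 48. Hence k ≡ 1 + 83·48 = 3985 (mod 15023).

3985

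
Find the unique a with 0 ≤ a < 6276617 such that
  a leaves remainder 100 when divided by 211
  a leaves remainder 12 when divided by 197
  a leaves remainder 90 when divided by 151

1216093

Combine the congruences pairwise.
From a ≡ 100 (mod 211) write a = 100 + 211t. Substituting into a ≡ 12 (mod 197) gives 211t ≡ 109 (mod 197), and since 14⁻¹ ≡ 183 (mod 197), t ≡ 50. Hence a ≡ 100 + 211·50 = 10650 (mod 41567).
From a ≡ 10650 (mod 41567) write a = 10650 + 41567t. Substituting into a ≡ 90 (mod 151) gives 41567t ≡ 10 (mod 151), and since 42⁻¹ ≡ 18 (mod 151), t ≡ 29. Hence a ≡ 10650 + 41567·29 = 1216093 (mod 6276617).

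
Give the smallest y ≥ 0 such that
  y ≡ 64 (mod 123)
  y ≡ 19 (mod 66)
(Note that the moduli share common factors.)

679

gcd(123, 66) = 3 and 3 | (19 − 64), so the pair is consistent; merging gives y ≡ 679 (mod 2706), where 2706 = lcm(123, 66).
The solution is unique modulo lcm(123, 66) = 2706.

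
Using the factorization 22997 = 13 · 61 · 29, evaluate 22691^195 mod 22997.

Mod 13: 22691 ≡ 6; by Fermat, exponent reduces to 195 mod 12 = 3; 6^3 ≡ 8 (mod 13).
Mod 61: 22691 ≡ 60; by Fermat, exponent reduces to 195 mod 60 = 15; 60^15 ≡ 60 (mod 61).
Mod 29: 22691 ≡ 13; by Fermat, exponent reduces to 195 mod 28 = 27; 13^27 ≡ 9 (mod 29).
Combine by CRT: x ≡ 8 (mod 13), x ≡ 60 (mod 61), x ≡ 9 (mod 29) ⇒ x ≡ 16713 (mod 22997).

16713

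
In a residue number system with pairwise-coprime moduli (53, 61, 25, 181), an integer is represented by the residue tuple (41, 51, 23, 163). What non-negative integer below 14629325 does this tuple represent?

14242148

The moduli are pairwise coprime; N = 53·61·25·181 = 14629325.
N/53 = 276025; 276025 ≡ 1 (mod 53), inverse 1.
N/61 = 239825; 239825 ≡ 34 (mod 61); 34·9 ≡ 1, so inverse 9.
N/25 = 585173; 585173 ≡ 23 (mod 25); 23·12 ≡ 1, so inverse 12.
N/181 = 80825; 80825 ≡ 99 (mod 181); 99·64 ≡ 1, so inverse 64.
x ≡ 41·276025·1 + 51·239825·9 + 23·585173·12 + 163·80825·64 = 1126070848.
1126070848 mod 14629325 = 14242148.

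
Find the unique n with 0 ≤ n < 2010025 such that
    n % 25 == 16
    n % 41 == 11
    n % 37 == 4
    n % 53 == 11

1923116

The moduli are pairwise coprime; M = 25·41·37·53 = 2010025.
M/25 = 80401; 80401 ≡ 1 (mod 25), inverse 1.
M/41 = 49025; 49025 ≡ 30 (mod 41); 30·26 ≡ 1, so inverse 26.
M/37 = 54325; 54325 ≡ 9 (mod 37); 9·33 ≡ 1, so inverse 33.
M/53 = 37925; 37925 ≡ 30 (mod 53); 30·23 ≡ 1, so inverse 23.
n ≡ 16·80401·1 + 11·49025·26 + 4·54325·33 + 11·37925·23 = 32073491.
32073491 mod 2010025 = 1923116.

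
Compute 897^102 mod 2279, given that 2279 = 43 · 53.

Mod 43: 897 ≡ 37; by Fermat, exponent reduces to 102 mod 42 = 18; 37^18 ≡ 1 (mod 43).
Mod 53: 897 ≡ 49; by Fermat, exponent reduces to 102 mod 52 = 50; 49^50 ≡ 10 (mod 53).
Combine by CRT: x ≡ 1 (mod 43), x ≡ 10 (mod 53) ⇒ x ≡ 646 (mod 2279).

646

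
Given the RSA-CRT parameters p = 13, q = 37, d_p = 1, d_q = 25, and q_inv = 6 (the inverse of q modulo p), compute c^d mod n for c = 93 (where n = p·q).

457

m₁ = c^(d_p) mod p: c ≡ 2 (mod 13), and 2^1 mod 13 = 2.
m₂ = c^(d_q) mod q: c ≡ 19 (mod 37), and 19^25 mod 37 = 13.
h = q_inv·(m₁ − m₂) mod p = 6·(2 − 13) mod 13 = 12.
m = m₂ + h·q = 13 + 12·37 = 457.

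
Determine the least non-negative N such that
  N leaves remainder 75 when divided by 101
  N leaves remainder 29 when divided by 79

Combine the congruences pairwise.
From N ≡ 75 (mod 101) write N = 75 + 101t. Substituting into N ≡ 29 (mod 79) gives 101t ≡ 33 (mod 79), and since 22⁻¹ ≡ 18 (mod 79), t ≡ 41. Hence N ≡ 75 + 101·41 = 4216 (mod 7979).

4216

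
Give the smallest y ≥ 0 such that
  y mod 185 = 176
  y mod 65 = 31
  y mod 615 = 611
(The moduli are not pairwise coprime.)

gcd(185, 65) = 5 and 5 | (31 − 176), so the pair is consistent; merging gives y ≡ 1656 (mod 2405), where 2405 = lcm(185, 65).
gcd(2405, 615) = 5 and 5 | (611 − 1656), so the pair is consistent; merging gives y ≡ 47351 (mod 295815), where 295815 = lcm(2405, 615).
The solution is unique modulo lcm(185, 65, 615) = 295815.

47351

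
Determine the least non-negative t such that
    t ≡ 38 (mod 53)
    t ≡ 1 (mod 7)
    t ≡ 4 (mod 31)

2794

From t ≡ 38 (mod 53) write t = 38 + 53s. Substituting into t ≡ 1 (mod 7) gives 53s ≡ 5 (mod 7), and since 4⁻¹ ≡ 2 (mod 7), s ≡ 3. Hence t ≡ 38 + 53·3 = 197 (mod 371).
From t ≡ 197 (mod 371) write t = 197 + 371s. Substituting into t ≡ 4 (mod 31) gives 371s ≡ 24 (mod 31), and since 30⁻¹ ≡ 30 (mod 31), s ≡ 7. Hence t ≡ 197 + 371·7 = 2794 (mod 11501).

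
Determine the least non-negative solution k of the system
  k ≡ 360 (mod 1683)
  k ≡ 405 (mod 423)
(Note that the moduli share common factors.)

71046

Combine the congruences pairwise.
gcd(1683, 423) = 9 and 9 | (405 − 360), so the pair is consistent; merging gives k ≡ 71046 (mod 79101), where 79101 = lcm(1683, 423).
The solution is unique modulo lcm(1683, 423) = 79101.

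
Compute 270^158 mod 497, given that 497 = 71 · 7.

Mod 71: 270 ≡ 57; by Fermat, exponent reduces to 158 mod 70 = 18; 57^18 ≡ 25 (mod 71).
Mod 7: 270 ≡ 4; by Fermat, exponent reduces to 158 mod 6 = 2; 4^2 ≡ 2 (mod 7).
Combine by CRT: x ≡ 25 (mod 71), x ≡ 2 (mod 7) ⇒ x ≡ 380 (mod 497).

380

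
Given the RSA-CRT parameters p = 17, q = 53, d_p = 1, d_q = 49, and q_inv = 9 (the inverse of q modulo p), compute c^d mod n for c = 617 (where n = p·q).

m₁ = c^(d_p) mod p: c ≡ 5 (mod 17), and 5^1 mod 17 = 5.
m₂ = c^(d_q) mod q: c ≡ 34 (mod 53), and 34^49 mod 53 = 12.
h = q_inv·(m₁ − m₂) mod p = 9·(5 − 12) mod 17 = 5.
m = m₂ + h·q = 12 + 5·53 = 277.

277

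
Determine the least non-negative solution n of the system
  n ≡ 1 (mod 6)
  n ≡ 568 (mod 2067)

2635

gcd(6, 2067) = 3 and 3 | (568 − 1), so the pair is consistent; merging gives n ≡ 2635 (mod 4134), where 4134 = lcm(6, 2067).
The solution is unique modulo lcm(6, 2067) = 4134.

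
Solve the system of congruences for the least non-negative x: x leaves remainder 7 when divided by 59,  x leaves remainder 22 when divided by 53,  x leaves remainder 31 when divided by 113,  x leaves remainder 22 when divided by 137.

Combine the congruences pairwise.
From x ≡ 7 (mod 59) write x = 7 + 59t. Substituting into x ≡ 22 (mod 53) gives 59t ≡ 15 (mod 53), and since 6⁻¹ ≡ 9 (mod 53), t ≡ 29. Hence x ≡ 7 + 59·29 = 1718 (mod 3127).
From x ≡ 1718 (mod 3127) write x = 1718 + 3127t. Substituting into x ≡ 31 (mod 113) gives 3127t ≡ 8 (mod 113), and since 76⁻¹ ≡ 58 (mod 113), t ≡ 12. Hence x ≡ 1718 + 3127·12 = 39242 (mod 353351).
From x ≡ 39242 (mod 353351) write x = 39242 + 353351t. Substituting into x ≡ 22 (mod 137) gives 353351t ≡ 99 (mod 137), and since 28⁻¹ ≡ 93 (mod 137), t ≡ 28. Hence x ≡ 39242 + 353351·28 = 9933070 (mod 48409087).

9933070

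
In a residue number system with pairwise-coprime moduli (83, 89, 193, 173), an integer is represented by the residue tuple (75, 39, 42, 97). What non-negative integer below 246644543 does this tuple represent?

133564920

The moduli are pairwise coprime; N = 83·89·193·173 = 246644543.
N/83 = 2971621; 2971621 ≡ 55 (mod 83); 55·80 ≡ 1, so inverse 80.
N/89 = 2771287; 2771287 ≡ 5 (mod 89); 5·18 ≡ 1, so inverse 18.
N/193 = 1277951; 1277951 ≡ 98 (mod 193); 98·65 ≡ 1, so inverse 65.
N/173 = 1425691; 1425691 ≡ 171 (mod 173); 171·86 ≡ 1, so inverse 86.
x ≡ 75·2971621·80 + 39·2771287·18 + 42·1277951·65 + 97·1425691·86 = 35157090026.
35157090026 mod 246644543 = 133564920.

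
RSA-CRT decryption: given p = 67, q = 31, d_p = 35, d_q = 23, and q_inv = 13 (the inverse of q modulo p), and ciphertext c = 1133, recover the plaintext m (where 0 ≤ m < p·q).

1036

m₁ = c^(d_p) mod p: c ≡ 61 (mod 67), and 61^35 mod 67 = 31.
m₂ = c^(d_q) mod q: c ≡ 17 (mod 31), and 17^23 mod 31 = 13.
h = q_inv·(m₁ − m₂) mod p = 13·(31 − 13) mod 67 = 33.
m = m₂ + h·q = 13 + 33·31 = 1036.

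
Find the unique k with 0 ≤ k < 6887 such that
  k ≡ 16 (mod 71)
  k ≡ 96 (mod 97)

5625

Combine the congruences pairwise.
From k ≡ 16 (mod 71) write k = 16 + 71t. Substituting into k ≡ 96 (mod 97) gives 71t ≡ 80 (mod 97), and since 71⁻¹ ≡ 41 (mod 97), t ≡ 79. Hence k ≡ 16 + 71·79 = 5625 (mod 6887).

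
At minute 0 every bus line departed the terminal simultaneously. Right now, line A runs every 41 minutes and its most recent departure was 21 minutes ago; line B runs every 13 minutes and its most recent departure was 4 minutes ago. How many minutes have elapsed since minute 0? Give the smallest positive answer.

472

From t ≡ 21 (mod 41) write t = 21 + 41s. Substituting into t ≡ 4 (mod 13) gives 41s ≡ 9 (mod 13), and since 2⁻¹ ≡ 7 (mod 13), s ≡ 11. Hence t ≡ 21 + 41·11 = 472 (mod 533).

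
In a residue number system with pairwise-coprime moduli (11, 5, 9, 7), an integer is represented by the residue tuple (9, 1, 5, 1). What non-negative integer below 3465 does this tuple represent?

2066

Combine the congruences pairwise.
From x ≡ 9 (mod 11) write x = 9 + 11t. Substituting into x ≡ 1 (mod 5) gives 11t ≡ 2 (mod 5), and since 1⁻¹ ≡ 1 (mod 5), t ≡ 2. Hence x ≡ 9 + 11·2 = 31 (mod 55).
From x ≡ 31 (mod 55) write x = 31 + 55t. Substituting into x ≡ 5 (mod 9) gives 55t ≡ 1 (mod 9), and since 1⁻¹ ≡ 1 (mod 9), t ≡ 1. Hence x ≡ 31 + 55·1 = 86 (mod 495).
From x ≡ 86 (mod 495) write x = 86 + 495t. Substituting into x ≡ 1 (mod 7) gives 495t ≡ 6 (mod 7), and since 5⁻¹ ≡ 3 (mod 7), t ≡ 4. Hence x ≡ 86 + 495·4 = 2066 (mod 3465).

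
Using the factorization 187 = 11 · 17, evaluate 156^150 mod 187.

Mod 11: 156 ≡ 2; since 10 | 150, by Fermat 2^150 ≡ 1 (mod 11).
Mod 17: 156 ≡ 3; by Fermat, exponent reduces to 150 mod 16 = 6; 3^6 ≡ 15 (mod 17).
Combine by CRT: x ≡ 1 (mod 11), x ≡ 15 (mod 17) ⇒ x ≡ 100 (mod 187).

100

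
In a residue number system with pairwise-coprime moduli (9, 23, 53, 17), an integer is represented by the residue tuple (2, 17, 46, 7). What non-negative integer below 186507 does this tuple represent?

30998

The moduli are pairwise coprime; N = 9·23·53·17 = 186507.
N/9 = 20723; 20723 ≡ 5 (mod 9); 5·2 ≡ 1, so inverse 2.
N/23 = 8109; 8109 ≡ 13 (mod 23); 13·16 ≡ 1, so inverse 16.
N/53 = 3519; 3519 ≡ 21 (mod 53); 21·48 ≡ 1, so inverse 48.
N/17 = 10971; 10971 ≡ 6 (mod 17); 6·3 ≡ 1, so inverse 3.
x ≡ 2·20723·2 + 17·8109·16 + 46·3519·48 + 7·10971·3 = 10288883.
10288883 mod 186507 = 30998.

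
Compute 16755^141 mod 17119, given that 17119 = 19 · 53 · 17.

16841

Mod 19: 16755 ≡ 16; by Fermat, exponent reduces to 141 mod 18 = 15; 16^15 ≡ 7 (mod 19).
Mod 53: 16755 ≡ 7; by Fermat, exponent reduces to 141 mod 52 = 37; 7^37 ≡ 40 (mod 53).
Mod 17: 16755 ≡ 10; by Fermat, exponent reduces to 141 mod 16 = 13; 10^13 ≡ 11 (mod 17).
Combine by CRT: x ≡ 7 (mod 19), x ≡ 40 (mod 53), x ≡ 11 (mod 17) ⇒ x ≡ 16841 (mod 17119).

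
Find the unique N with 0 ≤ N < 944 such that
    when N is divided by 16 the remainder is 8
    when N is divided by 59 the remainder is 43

Combine the congruences pairwise.
From N ≡ 8 (mod 16) write N = 8 + 16t. Substituting into N ≡ 43 (mod 59) gives 16t ≡ 35 (mod 59), and since 16⁻¹ ≡ 48 (mod 59), t ≡ 28. Hence N ≡ 8 + 16·28 = 456 (mod 944).

456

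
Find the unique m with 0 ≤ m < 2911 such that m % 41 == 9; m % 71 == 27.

From m ≡ 9 (mod 41) write m = 9 + 41t. Substituting into m ≡ 27 (mod 71) gives 41t ≡ 18 (mod 71), and since 41⁻¹ ≡ 26 (mod 71), t ≡ 42. Hence m ≡ 9 + 41·42 = 1731 (mod 2911).

1731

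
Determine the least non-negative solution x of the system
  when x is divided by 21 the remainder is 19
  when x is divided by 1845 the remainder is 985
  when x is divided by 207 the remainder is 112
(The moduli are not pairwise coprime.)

gcd(21, 1845) = 3 and 3 | (985 − 19), so the pair is consistent; merging gives x ≡ 985 (mod 12915), where 12915 = lcm(21, 1845).
gcd(12915, 207) = 9 and 9 | (112 − 985), so the pair is consistent; merging gives x ≡ 26815 (mod 297045), where 297045 = lcm(12915, 207).
The solution is unique modulo lcm(21, 1845, 207) = 297045.

26815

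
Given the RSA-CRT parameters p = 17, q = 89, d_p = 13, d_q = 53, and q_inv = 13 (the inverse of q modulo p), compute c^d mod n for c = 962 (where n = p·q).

m₁ = c^(d_p) mod p: c ≡ 10 (mod 17), and 10^13 mod 17 = 11.
m₂ = c^(d_q) mod q: c ≡ 72 (mod 89), and 72^53 mod 89 = 42.
h = q_inv·(m₁ − m₂) mod p = 13·(11 − 42) mod 17 = 5.
m = m₂ + h·q = 42 + 5·89 = 487.

487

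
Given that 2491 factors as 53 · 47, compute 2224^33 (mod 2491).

1347

Mod 53: 2224 ≡ 51; 51^33 ≡ 22 (mod 53).
Mod 47: 2224 ≡ 15; 15^33 ≡ 31 (mod 47).
Combine by CRT: x ≡ 22 (mod 53), x ≡ 31 (mod 47) ⇒ x ≡ 1347 (mod 2491).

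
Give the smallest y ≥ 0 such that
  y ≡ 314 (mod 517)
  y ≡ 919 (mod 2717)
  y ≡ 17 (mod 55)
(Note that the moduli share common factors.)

297072

Combine the congruences pairwise.
gcd(517, 2717) = 11 and 11 | (919 − 314), so the pair is consistent; merging gives y ≡ 41674 (mod 127699), where 127699 = lcm(517, 2717).
gcd(127699, 55) = 11 and 11 | (17 − 41674), so the pair is consistent; merging gives y ≡ 297072 (mod 638495), where 638495 = lcm(127699, 55).
The solution is unique modulo lcm(517, 2717, 55) = 638495.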